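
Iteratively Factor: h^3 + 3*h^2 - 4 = (h - 1)*(h^2 + 4*h + 4) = (h - 1)*(h + 2)*(h + 2)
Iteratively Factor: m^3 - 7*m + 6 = (m - 2)*(m^2 + 2*m - 3) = (m - 2)*(m - 1)*(m + 3)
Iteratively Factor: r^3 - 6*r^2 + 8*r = (r - 4)*(r^2 - 2*r) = r*(r - 4)*(r - 2)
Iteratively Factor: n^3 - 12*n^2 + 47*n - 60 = (n - 5)*(n^2 - 7*n + 12) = (n - 5)*(n - 4)*(n - 3)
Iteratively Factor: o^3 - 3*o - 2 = (o + 1)*(o^2 - o - 2) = (o - 2)*(o + 1)*(o + 1)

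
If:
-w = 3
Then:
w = -3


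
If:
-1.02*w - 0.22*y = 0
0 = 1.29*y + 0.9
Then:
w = 0.15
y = -0.70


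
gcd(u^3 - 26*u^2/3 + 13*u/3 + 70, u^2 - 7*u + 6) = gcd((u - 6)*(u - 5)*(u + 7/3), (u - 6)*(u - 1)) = u - 6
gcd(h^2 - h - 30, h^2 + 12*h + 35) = h + 5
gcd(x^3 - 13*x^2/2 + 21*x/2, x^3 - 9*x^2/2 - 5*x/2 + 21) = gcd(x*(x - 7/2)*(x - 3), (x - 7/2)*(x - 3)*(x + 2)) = x^2 - 13*x/2 + 21/2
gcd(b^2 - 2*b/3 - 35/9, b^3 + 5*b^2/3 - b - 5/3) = b + 5/3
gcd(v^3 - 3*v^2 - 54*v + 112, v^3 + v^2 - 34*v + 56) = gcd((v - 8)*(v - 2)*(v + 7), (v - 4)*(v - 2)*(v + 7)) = v^2 + 5*v - 14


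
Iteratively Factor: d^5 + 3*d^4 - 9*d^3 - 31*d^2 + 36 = (d - 3)*(d^4 + 6*d^3 + 9*d^2 - 4*d - 12) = (d - 3)*(d - 1)*(d^3 + 7*d^2 + 16*d + 12) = (d - 3)*(d - 1)*(d + 2)*(d^2 + 5*d + 6) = (d - 3)*(d - 1)*(d + 2)^2*(d + 3)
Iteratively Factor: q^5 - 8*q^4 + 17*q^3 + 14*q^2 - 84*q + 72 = (q - 2)*(q^4 - 6*q^3 + 5*q^2 + 24*q - 36) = (q - 2)*(q + 2)*(q^3 - 8*q^2 + 21*q - 18) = (q - 3)*(q - 2)*(q + 2)*(q^2 - 5*q + 6) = (q - 3)*(q - 2)^2*(q + 2)*(q - 3)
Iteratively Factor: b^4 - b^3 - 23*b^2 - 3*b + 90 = (b - 2)*(b^3 + b^2 - 21*b - 45) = (b - 2)*(b + 3)*(b^2 - 2*b - 15) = (b - 2)*(b + 3)^2*(b - 5)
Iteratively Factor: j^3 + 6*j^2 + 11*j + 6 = (j + 3)*(j^2 + 3*j + 2) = (j + 1)*(j + 3)*(j + 2)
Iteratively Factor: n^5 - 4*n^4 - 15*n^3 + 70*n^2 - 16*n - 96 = (n - 3)*(n^4 - n^3 - 18*n^2 + 16*n + 32) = (n - 3)*(n + 4)*(n^3 - 5*n^2 + 2*n + 8) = (n - 4)*(n - 3)*(n + 4)*(n^2 - n - 2) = (n - 4)*(n - 3)*(n - 2)*(n + 4)*(n + 1)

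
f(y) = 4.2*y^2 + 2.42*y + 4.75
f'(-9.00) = -73.18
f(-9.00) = 323.17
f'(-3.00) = -22.78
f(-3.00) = 35.29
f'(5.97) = 52.57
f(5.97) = 168.89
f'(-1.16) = -7.32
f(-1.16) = 7.59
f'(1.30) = 13.34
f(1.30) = 14.99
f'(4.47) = 39.97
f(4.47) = 99.49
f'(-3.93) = -30.59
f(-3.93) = 60.11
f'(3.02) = 27.79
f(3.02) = 50.36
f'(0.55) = 7.04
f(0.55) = 7.35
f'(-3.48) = -26.81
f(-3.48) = 47.19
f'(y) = 8.4*y + 2.42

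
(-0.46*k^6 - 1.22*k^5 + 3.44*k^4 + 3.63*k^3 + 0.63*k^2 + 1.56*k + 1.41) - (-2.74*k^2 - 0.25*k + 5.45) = -0.46*k^6 - 1.22*k^5 + 3.44*k^4 + 3.63*k^3 + 3.37*k^2 + 1.81*k - 4.04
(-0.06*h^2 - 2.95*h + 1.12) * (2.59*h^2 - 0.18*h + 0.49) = -0.1554*h^4 - 7.6297*h^3 + 3.4024*h^2 - 1.6471*h + 0.5488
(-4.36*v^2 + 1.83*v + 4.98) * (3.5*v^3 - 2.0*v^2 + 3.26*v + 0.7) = -15.26*v^5 + 15.125*v^4 - 0.4436*v^3 - 7.0462*v^2 + 17.5158*v + 3.486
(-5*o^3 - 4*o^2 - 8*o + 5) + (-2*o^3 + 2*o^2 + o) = -7*o^3 - 2*o^2 - 7*o + 5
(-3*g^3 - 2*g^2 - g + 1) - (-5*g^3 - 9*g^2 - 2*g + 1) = 2*g^3 + 7*g^2 + g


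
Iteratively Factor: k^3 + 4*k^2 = (k)*(k^2 + 4*k) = k*(k + 4)*(k)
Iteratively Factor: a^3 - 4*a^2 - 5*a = (a - 5)*(a^2 + a) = (a - 5)*(a + 1)*(a)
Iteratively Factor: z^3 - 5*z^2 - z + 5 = (z - 5)*(z^2 - 1) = (z - 5)*(z + 1)*(z - 1)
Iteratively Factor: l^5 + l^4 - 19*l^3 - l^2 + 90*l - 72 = (l - 2)*(l^4 + 3*l^3 - 13*l^2 - 27*l + 36) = (l - 2)*(l + 4)*(l^3 - l^2 - 9*l + 9) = (l - 2)*(l + 3)*(l + 4)*(l^2 - 4*l + 3) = (l - 3)*(l - 2)*(l + 3)*(l + 4)*(l - 1)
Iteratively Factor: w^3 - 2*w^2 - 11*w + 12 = (w - 4)*(w^2 + 2*w - 3) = (w - 4)*(w + 3)*(w - 1)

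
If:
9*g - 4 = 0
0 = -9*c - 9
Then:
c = -1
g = 4/9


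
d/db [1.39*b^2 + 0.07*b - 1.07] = 2.78*b + 0.07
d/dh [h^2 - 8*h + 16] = 2*h - 8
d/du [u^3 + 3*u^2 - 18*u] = 3*u^2 + 6*u - 18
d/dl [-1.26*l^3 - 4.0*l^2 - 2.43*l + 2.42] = -3.78*l^2 - 8.0*l - 2.43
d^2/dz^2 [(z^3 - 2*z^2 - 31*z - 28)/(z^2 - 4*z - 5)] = -36/(z^3 - 15*z^2 + 75*z - 125)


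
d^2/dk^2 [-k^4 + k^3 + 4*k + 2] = 6*k*(1 - 2*k)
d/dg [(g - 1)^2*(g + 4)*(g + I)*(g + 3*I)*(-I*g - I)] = -6*I*g^5 + g^4*(20 - 15*I) + g^3*(48 + 32*I) + g^2*(-60 + 36*I) + g*(-24 - 38*I) + 16 - 9*I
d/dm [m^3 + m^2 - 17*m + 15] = 3*m^2 + 2*m - 17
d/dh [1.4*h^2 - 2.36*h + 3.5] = 2.8*h - 2.36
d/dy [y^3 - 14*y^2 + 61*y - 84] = 3*y^2 - 28*y + 61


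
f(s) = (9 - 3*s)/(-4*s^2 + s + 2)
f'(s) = (9 - 3*s)*(8*s - 1)/(-4*s^2 + s + 2)^2 - 3/(-4*s^2 + s + 2)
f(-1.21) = -2.49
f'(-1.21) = -4.66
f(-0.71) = -15.32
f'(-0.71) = -136.77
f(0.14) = 4.16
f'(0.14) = -1.21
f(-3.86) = -0.33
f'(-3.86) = -0.12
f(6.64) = 0.07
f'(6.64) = -0.00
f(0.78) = 19.23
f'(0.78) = 282.18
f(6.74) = 0.06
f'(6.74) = -0.00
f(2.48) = -0.08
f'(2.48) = 0.22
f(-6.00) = -0.18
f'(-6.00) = -0.04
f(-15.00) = -0.06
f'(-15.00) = 0.00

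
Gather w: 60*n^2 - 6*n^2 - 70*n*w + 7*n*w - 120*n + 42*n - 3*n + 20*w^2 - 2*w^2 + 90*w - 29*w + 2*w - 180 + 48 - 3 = 54*n^2 - 81*n + 18*w^2 + w*(63 - 63*n) - 135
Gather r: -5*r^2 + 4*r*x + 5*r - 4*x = -5*r^2 + r*(4*x + 5) - 4*x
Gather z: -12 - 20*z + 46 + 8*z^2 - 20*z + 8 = 8*z^2 - 40*z + 42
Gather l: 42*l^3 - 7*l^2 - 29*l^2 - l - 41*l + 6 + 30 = 42*l^3 - 36*l^2 - 42*l + 36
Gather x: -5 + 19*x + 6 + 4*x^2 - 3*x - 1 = 4*x^2 + 16*x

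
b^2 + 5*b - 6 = (b - 1)*(b + 6)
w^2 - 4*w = w*(w - 4)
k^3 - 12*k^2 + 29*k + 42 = (k - 7)*(k - 6)*(k + 1)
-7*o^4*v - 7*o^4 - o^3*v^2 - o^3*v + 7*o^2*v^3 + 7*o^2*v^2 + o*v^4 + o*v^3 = (-o + v)*(o + v)*(7*o + v)*(o*v + o)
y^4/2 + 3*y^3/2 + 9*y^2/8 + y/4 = y*(y/2 + 1)*(y + 1/2)^2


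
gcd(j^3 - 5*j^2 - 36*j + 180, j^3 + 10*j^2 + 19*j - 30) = j + 6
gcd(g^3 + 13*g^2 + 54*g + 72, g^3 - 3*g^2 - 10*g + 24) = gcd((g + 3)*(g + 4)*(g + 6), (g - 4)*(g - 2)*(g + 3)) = g + 3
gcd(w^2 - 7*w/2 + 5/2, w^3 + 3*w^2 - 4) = w - 1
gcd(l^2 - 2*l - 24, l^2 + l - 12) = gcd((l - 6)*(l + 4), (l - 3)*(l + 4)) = l + 4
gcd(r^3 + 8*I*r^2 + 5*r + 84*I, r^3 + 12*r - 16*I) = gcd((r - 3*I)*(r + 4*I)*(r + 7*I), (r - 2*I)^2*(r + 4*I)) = r + 4*I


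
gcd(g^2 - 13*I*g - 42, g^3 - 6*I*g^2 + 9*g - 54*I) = g - 6*I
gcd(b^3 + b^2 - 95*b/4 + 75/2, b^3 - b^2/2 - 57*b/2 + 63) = b + 6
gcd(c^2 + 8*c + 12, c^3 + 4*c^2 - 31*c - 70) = c + 2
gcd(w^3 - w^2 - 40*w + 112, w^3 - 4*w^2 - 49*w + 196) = w^2 + 3*w - 28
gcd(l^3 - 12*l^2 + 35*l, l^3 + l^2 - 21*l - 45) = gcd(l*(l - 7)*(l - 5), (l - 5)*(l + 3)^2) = l - 5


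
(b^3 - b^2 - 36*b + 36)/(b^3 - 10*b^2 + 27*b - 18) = (b + 6)/(b - 3)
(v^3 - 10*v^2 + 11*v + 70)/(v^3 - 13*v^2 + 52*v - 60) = (v^2 - 5*v - 14)/(v^2 - 8*v + 12)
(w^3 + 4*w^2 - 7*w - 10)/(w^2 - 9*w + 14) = (w^2 + 6*w + 5)/(w - 7)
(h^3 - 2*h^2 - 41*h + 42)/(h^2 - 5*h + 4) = (h^2 - h - 42)/(h - 4)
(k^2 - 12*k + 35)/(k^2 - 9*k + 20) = (k - 7)/(k - 4)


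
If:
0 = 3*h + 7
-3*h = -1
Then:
No Solution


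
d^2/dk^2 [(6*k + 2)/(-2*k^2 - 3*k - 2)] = 4*(-(3*k + 1)*(4*k + 3)^2 + (18*k + 11)*(2*k^2 + 3*k + 2))/(2*k^2 + 3*k + 2)^3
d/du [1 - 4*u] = -4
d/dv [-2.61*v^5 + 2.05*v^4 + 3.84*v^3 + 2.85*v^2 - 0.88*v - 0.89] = -13.05*v^4 + 8.2*v^3 + 11.52*v^2 + 5.7*v - 0.88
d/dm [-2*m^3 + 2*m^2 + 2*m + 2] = -6*m^2 + 4*m + 2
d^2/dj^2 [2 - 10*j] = 0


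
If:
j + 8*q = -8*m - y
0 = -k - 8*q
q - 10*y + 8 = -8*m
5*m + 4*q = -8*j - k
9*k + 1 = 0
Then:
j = 3637/47088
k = -1/9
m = -331/2943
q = 1/72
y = 33499/47088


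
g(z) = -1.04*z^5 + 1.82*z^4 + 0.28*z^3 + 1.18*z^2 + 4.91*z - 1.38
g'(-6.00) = -8290.69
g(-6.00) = 10396.92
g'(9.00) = -28715.89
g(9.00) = -49127.43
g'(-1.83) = -99.53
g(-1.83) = 33.63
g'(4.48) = -1407.74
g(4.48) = -1074.21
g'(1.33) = 10.39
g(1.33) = 9.26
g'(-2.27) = -219.35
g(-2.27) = 101.29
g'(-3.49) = -1074.00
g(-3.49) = 792.43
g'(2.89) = -168.27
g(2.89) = -53.28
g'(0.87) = 9.41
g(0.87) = 4.49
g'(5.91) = -4792.88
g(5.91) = -5151.44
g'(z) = -5.2*z^4 + 7.28*z^3 + 0.84*z^2 + 2.36*z + 4.91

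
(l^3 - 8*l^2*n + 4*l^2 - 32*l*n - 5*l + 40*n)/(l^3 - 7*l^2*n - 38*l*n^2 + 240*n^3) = (l^2 + 4*l - 5)/(l^2 + l*n - 30*n^2)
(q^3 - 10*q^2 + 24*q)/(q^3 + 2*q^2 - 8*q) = (q^2 - 10*q + 24)/(q^2 + 2*q - 8)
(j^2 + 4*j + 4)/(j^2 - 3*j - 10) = (j + 2)/(j - 5)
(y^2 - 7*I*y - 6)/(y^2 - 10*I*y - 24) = (y - I)/(y - 4*I)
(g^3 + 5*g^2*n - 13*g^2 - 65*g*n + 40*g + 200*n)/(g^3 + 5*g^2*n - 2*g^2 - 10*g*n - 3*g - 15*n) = (g^2 - 13*g + 40)/(g^2 - 2*g - 3)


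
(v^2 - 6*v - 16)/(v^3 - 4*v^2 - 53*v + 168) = (v + 2)/(v^2 + 4*v - 21)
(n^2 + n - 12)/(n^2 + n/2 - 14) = 2*(n - 3)/(2*n - 7)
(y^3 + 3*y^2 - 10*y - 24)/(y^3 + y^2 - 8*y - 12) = (y + 4)/(y + 2)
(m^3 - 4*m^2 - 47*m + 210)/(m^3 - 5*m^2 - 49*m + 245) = (m - 6)/(m - 7)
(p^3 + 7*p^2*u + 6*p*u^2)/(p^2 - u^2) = p*(p + 6*u)/(p - u)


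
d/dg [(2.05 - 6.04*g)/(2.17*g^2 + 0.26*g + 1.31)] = (13.1068*g^2 - 8.897*g - 8.4454)/(4.7089*g^4 + 1.1284*g^3 + 5.753*g^2 + 0.6812*g + 1.7161)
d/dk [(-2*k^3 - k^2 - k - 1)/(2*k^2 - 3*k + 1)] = (-4*k^4 + 12*k^3 - k^2 + 2*k - 4)/(4*k^4 - 12*k^3 + 13*k^2 - 6*k + 1)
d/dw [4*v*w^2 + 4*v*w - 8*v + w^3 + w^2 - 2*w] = 8*v*w + 4*v + 3*w^2 + 2*w - 2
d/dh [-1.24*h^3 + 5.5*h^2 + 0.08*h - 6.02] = -3.72*h^2 + 11.0*h + 0.08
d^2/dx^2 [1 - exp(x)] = -exp(x)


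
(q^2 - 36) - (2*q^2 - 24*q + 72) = -q^2 + 24*q - 108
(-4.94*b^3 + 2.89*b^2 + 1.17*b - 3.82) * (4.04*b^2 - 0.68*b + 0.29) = -19.9576*b^5 + 15.0348*b^4 + 1.329*b^3 - 15.3903*b^2 + 2.9369*b - 1.1078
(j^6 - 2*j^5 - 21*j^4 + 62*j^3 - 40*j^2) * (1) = j^6 - 2*j^5 - 21*j^4 + 62*j^3 - 40*j^2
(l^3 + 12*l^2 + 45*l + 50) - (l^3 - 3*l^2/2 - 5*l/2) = 27*l^2/2 + 95*l/2 + 50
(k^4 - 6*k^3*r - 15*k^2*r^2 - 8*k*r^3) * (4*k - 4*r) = 4*k^5 - 28*k^4*r - 36*k^3*r^2 + 28*k^2*r^3 + 32*k*r^4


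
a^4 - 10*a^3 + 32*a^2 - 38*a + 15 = (a - 5)*(a - 3)*(a - 1)^2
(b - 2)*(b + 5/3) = b^2 - b/3 - 10/3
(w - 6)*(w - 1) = w^2 - 7*w + 6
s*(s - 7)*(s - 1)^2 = s^4 - 9*s^3 + 15*s^2 - 7*s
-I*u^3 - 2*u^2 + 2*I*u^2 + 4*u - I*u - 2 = (u - 1)*(u - 2*I)*(-I*u + I)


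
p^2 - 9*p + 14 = (p - 7)*(p - 2)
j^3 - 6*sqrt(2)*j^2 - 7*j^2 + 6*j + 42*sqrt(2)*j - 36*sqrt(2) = (j - 6)*(j - 1)*(j - 6*sqrt(2))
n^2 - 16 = (n - 4)*(n + 4)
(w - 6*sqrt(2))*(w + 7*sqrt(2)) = w^2 + sqrt(2)*w - 84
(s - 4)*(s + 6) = s^2 + 2*s - 24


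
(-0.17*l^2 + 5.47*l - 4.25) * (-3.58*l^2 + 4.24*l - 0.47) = 0.6086*l^4 - 20.3034*l^3 + 38.4877*l^2 - 20.5909*l + 1.9975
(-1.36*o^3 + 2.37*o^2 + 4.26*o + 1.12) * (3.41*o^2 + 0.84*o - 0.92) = -4.6376*o^5 + 6.9393*o^4 + 17.7686*o^3 + 5.2172*o^2 - 2.9784*o - 1.0304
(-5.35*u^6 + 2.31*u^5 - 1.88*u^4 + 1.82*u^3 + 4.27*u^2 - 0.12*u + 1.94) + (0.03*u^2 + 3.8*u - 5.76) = -5.35*u^6 + 2.31*u^5 - 1.88*u^4 + 1.82*u^3 + 4.3*u^2 + 3.68*u - 3.82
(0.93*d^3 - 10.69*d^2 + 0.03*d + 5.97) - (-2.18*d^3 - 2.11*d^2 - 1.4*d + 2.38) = 3.11*d^3 - 8.58*d^2 + 1.43*d + 3.59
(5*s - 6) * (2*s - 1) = 10*s^2 - 17*s + 6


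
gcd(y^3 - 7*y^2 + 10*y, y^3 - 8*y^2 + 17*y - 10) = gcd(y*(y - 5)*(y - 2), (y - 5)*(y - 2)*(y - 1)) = y^2 - 7*y + 10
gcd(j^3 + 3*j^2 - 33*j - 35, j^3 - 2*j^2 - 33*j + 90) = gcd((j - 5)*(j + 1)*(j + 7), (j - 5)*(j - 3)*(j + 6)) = j - 5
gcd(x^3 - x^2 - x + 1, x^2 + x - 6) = 1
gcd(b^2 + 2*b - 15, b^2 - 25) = b + 5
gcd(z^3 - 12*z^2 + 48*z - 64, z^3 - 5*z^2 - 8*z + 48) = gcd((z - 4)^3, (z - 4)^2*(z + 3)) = z^2 - 8*z + 16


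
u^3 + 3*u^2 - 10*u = u*(u - 2)*(u + 5)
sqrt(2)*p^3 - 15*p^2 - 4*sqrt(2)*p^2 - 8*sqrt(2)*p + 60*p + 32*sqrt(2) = (p - 4)*(p - 8*sqrt(2))*(sqrt(2)*p + 1)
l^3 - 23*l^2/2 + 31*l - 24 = (l - 8)*(l - 2)*(l - 3/2)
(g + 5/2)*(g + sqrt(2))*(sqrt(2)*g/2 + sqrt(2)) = sqrt(2)*g^3/2 + g^2 + 9*sqrt(2)*g^2/4 + 5*sqrt(2)*g/2 + 9*g/2 + 5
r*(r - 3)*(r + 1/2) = r^3 - 5*r^2/2 - 3*r/2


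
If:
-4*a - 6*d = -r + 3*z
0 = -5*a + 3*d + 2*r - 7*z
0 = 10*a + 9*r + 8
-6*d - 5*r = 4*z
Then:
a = -107/226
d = 77/678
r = -41/113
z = 32/113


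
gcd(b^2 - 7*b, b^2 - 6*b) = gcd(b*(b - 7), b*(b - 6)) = b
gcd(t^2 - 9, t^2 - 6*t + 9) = t - 3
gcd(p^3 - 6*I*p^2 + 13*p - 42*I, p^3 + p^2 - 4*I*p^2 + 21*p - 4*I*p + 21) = p^2 - 4*I*p + 21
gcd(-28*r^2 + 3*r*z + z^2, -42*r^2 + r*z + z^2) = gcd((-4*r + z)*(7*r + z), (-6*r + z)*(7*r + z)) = 7*r + z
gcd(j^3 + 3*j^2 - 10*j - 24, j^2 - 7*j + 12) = j - 3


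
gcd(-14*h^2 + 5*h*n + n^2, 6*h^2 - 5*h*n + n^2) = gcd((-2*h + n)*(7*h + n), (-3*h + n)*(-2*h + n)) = 2*h - n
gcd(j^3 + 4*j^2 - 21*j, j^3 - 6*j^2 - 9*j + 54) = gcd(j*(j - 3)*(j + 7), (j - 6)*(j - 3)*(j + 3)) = j - 3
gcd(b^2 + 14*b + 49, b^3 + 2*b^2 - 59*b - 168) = b + 7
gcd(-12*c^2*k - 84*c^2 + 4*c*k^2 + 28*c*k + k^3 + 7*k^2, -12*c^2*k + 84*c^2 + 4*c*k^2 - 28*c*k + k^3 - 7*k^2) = 12*c^2 - 4*c*k - k^2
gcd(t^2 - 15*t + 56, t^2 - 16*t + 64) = t - 8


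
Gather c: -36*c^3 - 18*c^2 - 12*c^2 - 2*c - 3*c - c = -36*c^3 - 30*c^2 - 6*c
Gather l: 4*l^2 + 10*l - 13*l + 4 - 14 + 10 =4*l^2 - 3*l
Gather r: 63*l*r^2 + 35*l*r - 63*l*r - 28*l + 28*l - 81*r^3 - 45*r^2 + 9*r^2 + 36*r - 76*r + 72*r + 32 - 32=-81*r^3 + r^2*(63*l - 36) + r*(32 - 28*l)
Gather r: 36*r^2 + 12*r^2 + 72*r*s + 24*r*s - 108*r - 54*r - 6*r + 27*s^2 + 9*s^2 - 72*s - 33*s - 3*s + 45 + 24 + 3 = 48*r^2 + r*(96*s - 168) + 36*s^2 - 108*s + 72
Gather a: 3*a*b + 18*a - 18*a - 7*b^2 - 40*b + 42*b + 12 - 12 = 3*a*b - 7*b^2 + 2*b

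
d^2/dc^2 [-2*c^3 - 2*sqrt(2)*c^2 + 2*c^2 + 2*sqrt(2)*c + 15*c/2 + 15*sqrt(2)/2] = -12*c - 4*sqrt(2) + 4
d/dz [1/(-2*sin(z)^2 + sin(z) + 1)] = (4*sin(z) - 1)*cos(z)/(sin(z) + cos(2*z))^2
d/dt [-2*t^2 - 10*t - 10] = -4*t - 10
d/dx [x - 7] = 1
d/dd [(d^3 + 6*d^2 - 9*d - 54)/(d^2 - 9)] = 1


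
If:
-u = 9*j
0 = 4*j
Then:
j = 0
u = 0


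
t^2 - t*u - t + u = (t - 1)*(t - u)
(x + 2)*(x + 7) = x^2 + 9*x + 14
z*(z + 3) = z^2 + 3*z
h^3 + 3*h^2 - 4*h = h*(h - 1)*(h + 4)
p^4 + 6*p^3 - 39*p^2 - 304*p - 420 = (p - 7)*(p + 2)*(p + 5)*(p + 6)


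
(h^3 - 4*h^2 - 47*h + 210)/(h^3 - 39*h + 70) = (h - 6)/(h - 2)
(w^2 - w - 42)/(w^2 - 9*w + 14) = (w + 6)/(w - 2)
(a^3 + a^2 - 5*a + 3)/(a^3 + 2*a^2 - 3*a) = (a - 1)/a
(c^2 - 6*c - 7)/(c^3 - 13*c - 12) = (c - 7)/(c^2 - c - 12)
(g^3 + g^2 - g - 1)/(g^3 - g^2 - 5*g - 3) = (g - 1)/(g - 3)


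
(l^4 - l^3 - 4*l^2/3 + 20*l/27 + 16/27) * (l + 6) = l^5 + 5*l^4 - 22*l^3/3 - 196*l^2/27 + 136*l/27 + 32/9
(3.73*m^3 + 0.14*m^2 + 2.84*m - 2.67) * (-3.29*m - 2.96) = -12.2717*m^4 - 11.5014*m^3 - 9.758*m^2 + 0.3779*m + 7.9032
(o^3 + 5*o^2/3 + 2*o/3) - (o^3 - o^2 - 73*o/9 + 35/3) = 8*o^2/3 + 79*o/9 - 35/3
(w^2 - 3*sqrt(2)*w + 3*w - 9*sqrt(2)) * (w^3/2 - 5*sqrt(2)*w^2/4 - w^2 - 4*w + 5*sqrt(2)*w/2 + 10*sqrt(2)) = w^5/2 - 11*sqrt(2)*w^4/4 + w^4/2 - 11*sqrt(2)*w^3/4 + w^3/2 - 9*w^2/2 + 77*sqrt(2)*w^2/2 - 105*w + 66*sqrt(2)*w - 180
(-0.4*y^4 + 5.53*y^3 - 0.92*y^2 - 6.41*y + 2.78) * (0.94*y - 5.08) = -0.376*y^5 + 7.2302*y^4 - 28.9572*y^3 - 1.3518*y^2 + 35.176*y - 14.1224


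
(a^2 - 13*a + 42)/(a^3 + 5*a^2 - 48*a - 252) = (a - 6)/(a^2 + 12*a + 36)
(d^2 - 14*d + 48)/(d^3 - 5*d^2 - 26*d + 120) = (d - 8)/(d^2 + d - 20)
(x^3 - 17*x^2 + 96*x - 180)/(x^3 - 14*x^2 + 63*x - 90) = (x - 6)/(x - 3)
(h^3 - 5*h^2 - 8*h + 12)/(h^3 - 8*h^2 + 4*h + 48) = (h - 1)/(h - 4)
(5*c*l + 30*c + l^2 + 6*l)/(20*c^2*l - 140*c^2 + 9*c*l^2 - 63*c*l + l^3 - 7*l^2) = (l + 6)/(4*c*l - 28*c + l^2 - 7*l)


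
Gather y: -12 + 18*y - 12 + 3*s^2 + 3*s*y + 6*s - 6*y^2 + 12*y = 3*s^2 + 6*s - 6*y^2 + y*(3*s + 30) - 24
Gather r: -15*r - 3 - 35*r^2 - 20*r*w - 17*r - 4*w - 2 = -35*r^2 + r*(-20*w - 32) - 4*w - 5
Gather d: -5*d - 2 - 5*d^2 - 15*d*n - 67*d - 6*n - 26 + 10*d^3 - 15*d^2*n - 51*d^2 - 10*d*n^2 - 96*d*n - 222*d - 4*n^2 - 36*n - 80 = 10*d^3 + d^2*(-15*n - 56) + d*(-10*n^2 - 111*n - 294) - 4*n^2 - 42*n - 108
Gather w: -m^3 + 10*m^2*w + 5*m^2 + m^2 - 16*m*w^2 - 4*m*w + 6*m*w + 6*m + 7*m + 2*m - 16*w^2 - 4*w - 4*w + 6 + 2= -m^3 + 6*m^2 + 15*m + w^2*(-16*m - 16) + w*(10*m^2 + 2*m - 8) + 8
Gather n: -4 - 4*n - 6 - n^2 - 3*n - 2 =-n^2 - 7*n - 12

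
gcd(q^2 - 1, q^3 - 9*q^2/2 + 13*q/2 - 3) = q - 1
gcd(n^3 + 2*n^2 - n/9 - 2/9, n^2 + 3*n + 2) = n + 2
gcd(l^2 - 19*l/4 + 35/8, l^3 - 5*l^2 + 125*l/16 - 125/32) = l - 5/4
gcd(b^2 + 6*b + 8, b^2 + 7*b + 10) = b + 2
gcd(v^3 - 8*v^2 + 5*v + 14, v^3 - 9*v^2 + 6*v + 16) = v^2 - v - 2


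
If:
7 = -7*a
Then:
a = -1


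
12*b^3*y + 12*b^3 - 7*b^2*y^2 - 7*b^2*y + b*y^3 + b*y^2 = (-4*b + y)*(-3*b + y)*(b*y + b)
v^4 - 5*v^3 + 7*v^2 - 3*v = v*(v - 3)*(v - 1)^2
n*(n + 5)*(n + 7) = n^3 + 12*n^2 + 35*n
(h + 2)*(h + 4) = h^2 + 6*h + 8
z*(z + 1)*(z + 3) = z^3 + 4*z^2 + 3*z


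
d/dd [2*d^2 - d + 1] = 4*d - 1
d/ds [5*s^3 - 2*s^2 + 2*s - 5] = 15*s^2 - 4*s + 2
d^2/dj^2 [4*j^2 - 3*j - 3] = 8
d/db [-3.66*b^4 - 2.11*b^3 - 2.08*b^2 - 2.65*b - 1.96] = -14.64*b^3 - 6.33*b^2 - 4.16*b - 2.65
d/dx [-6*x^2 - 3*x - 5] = -12*x - 3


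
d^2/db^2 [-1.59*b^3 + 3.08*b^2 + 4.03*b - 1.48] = 6.16 - 9.54*b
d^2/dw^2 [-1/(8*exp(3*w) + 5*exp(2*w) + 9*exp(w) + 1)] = (-2*(24*exp(2*w) + 10*exp(w) + 9)^2*exp(w) + (72*exp(2*w) + 20*exp(w) + 9)*(8*exp(3*w) + 5*exp(2*w) + 9*exp(w) + 1))*exp(w)/(8*exp(3*w) + 5*exp(2*w) + 9*exp(w) + 1)^3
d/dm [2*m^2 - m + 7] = 4*m - 1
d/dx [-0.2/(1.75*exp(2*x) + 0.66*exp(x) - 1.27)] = (0.7*exp(x) + 0.132)*exp(x)/(1.75*exp(2*x) + 0.66*exp(x) - 1.27)^2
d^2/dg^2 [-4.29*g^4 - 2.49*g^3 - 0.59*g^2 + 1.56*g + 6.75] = -51.48*g^2 - 14.94*g - 1.18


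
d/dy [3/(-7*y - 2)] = 21/(7*y + 2)^2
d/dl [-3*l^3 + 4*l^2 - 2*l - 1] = -9*l^2 + 8*l - 2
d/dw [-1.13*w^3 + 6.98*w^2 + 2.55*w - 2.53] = -3.39*w^2 + 13.96*w + 2.55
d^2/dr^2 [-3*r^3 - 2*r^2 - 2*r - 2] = -18*r - 4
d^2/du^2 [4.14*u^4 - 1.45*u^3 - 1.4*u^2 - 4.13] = 49.68*u^2 - 8.7*u - 2.8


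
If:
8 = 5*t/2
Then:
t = 16/5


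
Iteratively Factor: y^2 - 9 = (y + 3)*(y - 3)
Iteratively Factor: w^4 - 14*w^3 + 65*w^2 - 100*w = (w - 5)*(w^3 - 9*w^2 + 20*w) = w*(w - 5)*(w^2 - 9*w + 20) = w*(w - 5)^2*(w - 4)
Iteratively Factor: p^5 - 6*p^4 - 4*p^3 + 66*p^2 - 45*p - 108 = (p - 4)*(p^4 - 2*p^3 - 12*p^2 + 18*p + 27) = (p - 4)*(p - 3)*(p^3 + p^2 - 9*p - 9) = (p - 4)*(p - 3)^2*(p^2 + 4*p + 3) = (p - 4)*(p - 3)^2*(p + 3)*(p + 1)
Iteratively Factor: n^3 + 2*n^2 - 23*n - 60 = (n + 4)*(n^2 - 2*n - 15) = (n - 5)*(n + 4)*(n + 3)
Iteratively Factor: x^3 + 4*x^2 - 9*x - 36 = (x + 4)*(x^2 - 9) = (x + 3)*(x + 4)*(x - 3)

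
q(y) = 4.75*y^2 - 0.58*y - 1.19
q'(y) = 9.5*y - 0.58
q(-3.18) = 48.69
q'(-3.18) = -30.79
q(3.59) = 57.95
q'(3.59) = 33.52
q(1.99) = 16.47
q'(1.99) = 18.32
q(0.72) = 0.85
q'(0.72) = 6.26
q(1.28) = 5.85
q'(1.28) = 11.58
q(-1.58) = 11.58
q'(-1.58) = -15.59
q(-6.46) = 200.78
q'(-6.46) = -61.95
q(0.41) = -0.63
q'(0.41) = 3.32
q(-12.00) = 689.77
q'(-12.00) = -114.58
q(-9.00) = 388.78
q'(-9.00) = -86.08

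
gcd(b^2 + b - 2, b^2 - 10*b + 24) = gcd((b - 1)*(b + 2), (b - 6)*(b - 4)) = 1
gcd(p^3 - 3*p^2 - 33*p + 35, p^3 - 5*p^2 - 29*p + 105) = p^2 - 2*p - 35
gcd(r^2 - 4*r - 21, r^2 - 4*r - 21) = r^2 - 4*r - 21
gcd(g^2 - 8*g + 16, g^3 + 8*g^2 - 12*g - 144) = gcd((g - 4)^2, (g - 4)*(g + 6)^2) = g - 4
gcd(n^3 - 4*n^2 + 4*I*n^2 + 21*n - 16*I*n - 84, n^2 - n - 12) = n - 4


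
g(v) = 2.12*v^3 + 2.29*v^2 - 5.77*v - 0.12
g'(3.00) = 65.21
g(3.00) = 60.42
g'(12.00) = 965.03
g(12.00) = 3923.76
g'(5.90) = 242.64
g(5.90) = 480.96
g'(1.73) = 21.19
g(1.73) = 7.73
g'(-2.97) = 36.73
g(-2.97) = -18.32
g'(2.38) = 41.16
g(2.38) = 27.70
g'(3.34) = 80.48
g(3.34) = 85.15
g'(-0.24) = -6.50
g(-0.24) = 1.37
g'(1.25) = 9.89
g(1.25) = 0.39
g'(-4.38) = 96.18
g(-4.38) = -109.05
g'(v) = 6.36*v^2 + 4.58*v - 5.77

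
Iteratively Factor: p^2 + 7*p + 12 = (p + 4)*(p + 3)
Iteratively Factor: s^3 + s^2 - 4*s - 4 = (s - 2)*(s^2 + 3*s + 2) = (s - 2)*(s + 2)*(s + 1)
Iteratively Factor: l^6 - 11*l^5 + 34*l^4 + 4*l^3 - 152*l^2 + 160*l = (l - 2)*(l^5 - 9*l^4 + 16*l^3 + 36*l^2 - 80*l) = (l - 2)*(l + 2)*(l^4 - 11*l^3 + 38*l^2 - 40*l) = (l - 2)^2*(l + 2)*(l^3 - 9*l^2 + 20*l) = l*(l - 2)^2*(l + 2)*(l^2 - 9*l + 20) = l*(l - 5)*(l - 2)^2*(l + 2)*(l - 4)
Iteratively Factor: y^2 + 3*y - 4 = (y + 4)*(y - 1)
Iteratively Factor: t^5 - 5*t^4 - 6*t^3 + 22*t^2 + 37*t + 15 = (t - 3)*(t^4 - 2*t^3 - 12*t^2 - 14*t - 5) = (t - 3)*(t + 1)*(t^3 - 3*t^2 - 9*t - 5) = (t - 3)*(t + 1)^2*(t^2 - 4*t - 5) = (t - 3)*(t + 1)^3*(t - 5)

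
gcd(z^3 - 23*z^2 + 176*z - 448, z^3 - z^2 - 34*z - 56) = z - 7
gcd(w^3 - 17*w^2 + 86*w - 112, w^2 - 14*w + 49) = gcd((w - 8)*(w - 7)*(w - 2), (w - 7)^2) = w - 7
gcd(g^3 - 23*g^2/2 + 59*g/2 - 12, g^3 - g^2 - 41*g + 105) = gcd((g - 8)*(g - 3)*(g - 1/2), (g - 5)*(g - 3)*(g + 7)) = g - 3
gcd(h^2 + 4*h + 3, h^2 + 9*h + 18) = h + 3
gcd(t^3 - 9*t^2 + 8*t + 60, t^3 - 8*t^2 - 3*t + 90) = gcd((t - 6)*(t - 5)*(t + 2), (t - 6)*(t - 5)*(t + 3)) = t^2 - 11*t + 30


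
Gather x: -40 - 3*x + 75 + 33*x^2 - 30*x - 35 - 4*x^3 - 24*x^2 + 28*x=-4*x^3 + 9*x^2 - 5*x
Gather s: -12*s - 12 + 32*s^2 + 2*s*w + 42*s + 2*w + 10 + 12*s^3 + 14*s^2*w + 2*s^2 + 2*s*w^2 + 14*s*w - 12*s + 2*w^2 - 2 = 12*s^3 + s^2*(14*w + 34) + s*(2*w^2 + 16*w + 18) + 2*w^2 + 2*w - 4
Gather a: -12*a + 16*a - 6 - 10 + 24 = 4*a + 8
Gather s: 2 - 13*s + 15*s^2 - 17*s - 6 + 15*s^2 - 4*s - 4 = 30*s^2 - 34*s - 8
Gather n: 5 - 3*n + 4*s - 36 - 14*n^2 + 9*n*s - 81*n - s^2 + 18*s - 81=-14*n^2 + n*(9*s - 84) - s^2 + 22*s - 112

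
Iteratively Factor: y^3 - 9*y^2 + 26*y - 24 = (y - 4)*(y^2 - 5*y + 6) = (y - 4)*(y - 3)*(y - 2)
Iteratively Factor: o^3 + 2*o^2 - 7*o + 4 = (o - 1)*(o^2 + 3*o - 4) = (o - 1)*(o + 4)*(o - 1)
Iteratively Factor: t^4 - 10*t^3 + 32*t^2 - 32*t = (t)*(t^3 - 10*t^2 + 32*t - 32) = t*(t - 2)*(t^2 - 8*t + 16) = t*(t - 4)*(t - 2)*(t - 4)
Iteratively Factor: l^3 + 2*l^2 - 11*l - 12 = (l + 4)*(l^2 - 2*l - 3) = (l - 3)*(l + 4)*(l + 1)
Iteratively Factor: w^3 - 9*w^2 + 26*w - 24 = (w - 3)*(w^2 - 6*w + 8) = (w - 3)*(w - 2)*(w - 4)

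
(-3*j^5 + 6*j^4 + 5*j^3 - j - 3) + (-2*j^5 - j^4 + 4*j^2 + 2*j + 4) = -5*j^5 + 5*j^4 + 5*j^3 + 4*j^2 + j + 1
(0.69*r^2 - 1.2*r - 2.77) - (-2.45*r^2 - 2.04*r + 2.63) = 3.14*r^2 + 0.84*r - 5.4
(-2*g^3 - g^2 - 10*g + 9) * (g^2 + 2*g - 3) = -2*g^5 - 5*g^4 - 6*g^3 - 8*g^2 + 48*g - 27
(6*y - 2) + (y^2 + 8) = y^2 + 6*y + 6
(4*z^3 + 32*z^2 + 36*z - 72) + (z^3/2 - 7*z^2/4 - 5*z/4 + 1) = 9*z^3/2 + 121*z^2/4 + 139*z/4 - 71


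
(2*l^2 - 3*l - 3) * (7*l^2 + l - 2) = 14*l^4 - 19*l^3 - 28*l^2 + 3*l + 6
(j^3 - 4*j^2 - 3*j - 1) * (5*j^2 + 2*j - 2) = 5*j^5 - 18*j^4 - 25*j^3 - 3*j^2 + 4*j + 2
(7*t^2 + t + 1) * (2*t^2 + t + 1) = 14*t^4 + 9*t^3 + 10*t^2 + 2*t + 1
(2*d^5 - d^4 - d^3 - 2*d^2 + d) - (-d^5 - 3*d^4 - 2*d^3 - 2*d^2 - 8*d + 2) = 3*d^5 + 2*d^4 + d^3 + 9*d - 2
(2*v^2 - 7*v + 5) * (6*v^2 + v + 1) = 12*v^4 - 40*v^3 + 25*v^2 - 2*v + 5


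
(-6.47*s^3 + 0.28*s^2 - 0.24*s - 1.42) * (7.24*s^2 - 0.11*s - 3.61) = -46.8428*s^5 + 2.7389*s^4 + 21.5883*s^3 - 11.2652*s^2 + 1.0226*s + 5.1262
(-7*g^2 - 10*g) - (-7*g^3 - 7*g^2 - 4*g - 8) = 7*g^3 - 6*g + 8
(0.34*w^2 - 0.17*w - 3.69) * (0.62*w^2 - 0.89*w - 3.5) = 0.2108*w^4 - 0.408*w^3 - 3.3265*w^2 + 3.8791*w + 12.915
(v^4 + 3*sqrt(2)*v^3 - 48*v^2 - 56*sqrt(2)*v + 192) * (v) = v^5 + 3*sqrt(2)*v^4 - 48*v^3 - 56*sqrt(2)*v^2 + 192*v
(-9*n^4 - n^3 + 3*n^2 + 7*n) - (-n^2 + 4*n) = -9*n^4 - n^3 + 4*n^2 + 3*n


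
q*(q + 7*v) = q^2 + 7*q*v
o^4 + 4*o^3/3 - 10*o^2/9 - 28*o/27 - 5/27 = (o - 1)*(o + 1/3)^2*(o + 5/3)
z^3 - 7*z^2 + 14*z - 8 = (z - 4)*(z - 2)*(z - 1)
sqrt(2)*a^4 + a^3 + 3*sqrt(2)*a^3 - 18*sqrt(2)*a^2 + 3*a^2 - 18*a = a*(a - 3)*(a + 6)*(sqrt(2)*a + 1)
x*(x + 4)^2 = x^3 + 8*x^2 + 16*x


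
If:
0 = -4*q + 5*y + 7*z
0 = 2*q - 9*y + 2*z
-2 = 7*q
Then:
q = -2/7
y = -44/511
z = -52/511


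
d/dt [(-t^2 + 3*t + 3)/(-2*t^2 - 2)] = (3*t^2 + 8*t - 3)/(2*(t^4 + 2*t^2 + 1))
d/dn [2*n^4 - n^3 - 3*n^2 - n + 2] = 8*n^3 - 3*n^2 - 6*n - 1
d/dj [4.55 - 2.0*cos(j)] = 2.0*sin(j)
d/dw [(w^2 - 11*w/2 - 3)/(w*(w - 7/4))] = 12*(5*w^2 + 8*w - 7)/(w^2*(16*w^2 - 56*w + 49))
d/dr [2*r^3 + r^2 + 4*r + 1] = 6*r^2 + 2*r + 4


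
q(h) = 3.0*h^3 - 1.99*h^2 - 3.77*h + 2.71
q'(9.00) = 689.41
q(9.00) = 1994.59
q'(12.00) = 1244.47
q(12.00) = 4854.91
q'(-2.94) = 85.72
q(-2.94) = -79.64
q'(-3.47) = 118.41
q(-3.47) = -133.52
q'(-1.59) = 25.31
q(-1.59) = -8.39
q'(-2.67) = 71.02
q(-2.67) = -58.51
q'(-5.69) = 310.26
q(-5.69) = -592.93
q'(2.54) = 44.19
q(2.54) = 29.46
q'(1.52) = 10.97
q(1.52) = 2.92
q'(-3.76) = 138.43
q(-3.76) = -170.72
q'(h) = 9.0*h^2 - 3.98*h - 3.77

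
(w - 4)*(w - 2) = w^2 - 6*w + 8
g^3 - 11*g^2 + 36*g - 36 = (g - 6)*(g - 3)*(g - 2)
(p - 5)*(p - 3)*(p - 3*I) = p^3 - 8*p^2 - 3*I*p^2 + 15*p + 24*I*p - 45*I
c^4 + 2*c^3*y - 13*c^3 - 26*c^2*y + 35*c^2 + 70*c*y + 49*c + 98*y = (c - 7)^2*(c + 1)*(c + 2*y)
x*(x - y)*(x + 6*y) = x^3 + 5*x^2*y - 6*x*y^2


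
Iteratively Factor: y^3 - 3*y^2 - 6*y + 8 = (y - 4)*(y^2 + y - 2) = (y - 4)*(y - 1)*(y + 2)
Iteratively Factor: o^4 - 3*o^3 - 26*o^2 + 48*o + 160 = (o - 4)*(o^3 + o^2 - 22*o - 40) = (o - 4)*(o + 4)*(o^2 - 3*o - 10) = (o - 4)*(o + 2)*(o + 4)*(o - 5)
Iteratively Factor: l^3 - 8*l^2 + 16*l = (l - 4)*(l^2 - 4*l) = (l - 4)^2*(l)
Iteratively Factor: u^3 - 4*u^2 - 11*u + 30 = (u + 3)*(u^2 - 7*u + 10) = (u - 2)*(u + 3)*(u - 5)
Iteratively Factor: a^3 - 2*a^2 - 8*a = (a - 4)*(a^2 + 2*a) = (a - 4)*(a + 2)*(a)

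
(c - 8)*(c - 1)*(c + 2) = c^3 - 7*c^2 - 10*c + 16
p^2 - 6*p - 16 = (p - 8)*(p + 2)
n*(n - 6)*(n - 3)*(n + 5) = n^4 - 4*n^3 - 27*n^2 + 90*n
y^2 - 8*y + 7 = (y - 7)*(y - 1)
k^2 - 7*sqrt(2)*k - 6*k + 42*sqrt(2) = (k - 6)*(k - 7*sqrt(2))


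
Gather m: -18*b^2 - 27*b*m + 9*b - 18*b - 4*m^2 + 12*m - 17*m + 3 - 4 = -18*b^2 - 9*b - 4*m^2 + m*(-27*b - 5) - 1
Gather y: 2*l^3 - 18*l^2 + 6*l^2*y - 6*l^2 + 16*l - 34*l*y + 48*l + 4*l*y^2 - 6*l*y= 2*l^3 - 24*l^2 + 4*l*y^2 + 64*l + y*(6*l^2 - 40*l)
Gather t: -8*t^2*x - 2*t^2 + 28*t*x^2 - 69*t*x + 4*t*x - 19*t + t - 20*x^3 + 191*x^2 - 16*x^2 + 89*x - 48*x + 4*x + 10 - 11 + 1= t^2*(-8*x - 2) + t*(28*x^2 - 65*x - 18) - 20*x^3 + 175*x^2 + 45*x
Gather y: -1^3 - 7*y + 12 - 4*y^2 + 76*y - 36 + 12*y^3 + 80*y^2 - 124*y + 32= 12*y^3 + 76*y^2 - 55*y + 7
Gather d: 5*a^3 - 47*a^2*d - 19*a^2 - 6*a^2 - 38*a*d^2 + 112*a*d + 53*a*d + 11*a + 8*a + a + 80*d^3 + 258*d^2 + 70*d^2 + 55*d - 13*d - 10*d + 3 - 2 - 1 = 5*a^3 - 25*a^2 + 20*a + 80*d^3 + d^2*(328 - 38*a) + d*(-47*a^2 + 165*a + 32)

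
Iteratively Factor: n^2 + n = (n + 1)*(n)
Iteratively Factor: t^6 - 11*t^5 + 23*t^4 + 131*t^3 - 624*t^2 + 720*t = (t - 5)*(t^5 - 6*t^4 - 7*t^3 + 96*t^2 - 144*t) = (t - 5)*(t - 3)*(t^4 - 3*t^3 - 16*t^2 + 48*t) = (t - 5)*(t - 3)*(t + 4)*(t^3 - 7*t^2 + 12*t) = (t - 5)*(t - 4)*(t - 3)*(t + 4)*(t^2 - 3*t) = (t - 5)*(t - 4)*(t - 3)^2*(t + 4)*(t)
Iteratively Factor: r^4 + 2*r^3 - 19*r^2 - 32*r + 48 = (r + 3)*(r^3 - r^2 - 16*r + 16) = (r - 1)*(r + 3)*(r^2 - 16) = (r - 4)*(r - 1)*(r + 3)*(r + 4)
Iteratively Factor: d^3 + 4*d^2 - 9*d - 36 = (d + 4)*(d^2 - 9) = (d - 3)*(d + 4)*(d + 3)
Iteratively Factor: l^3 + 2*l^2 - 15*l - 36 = (l - 4)*(l^2 + 6*l + 9) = (l - 4)*(l + 3)*(l + 3)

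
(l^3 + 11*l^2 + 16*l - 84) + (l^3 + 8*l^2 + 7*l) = 2*l^3 + 19*l^2 + 23*l - 84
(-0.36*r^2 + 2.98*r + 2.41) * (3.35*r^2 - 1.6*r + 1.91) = -1.206*r^4 + 10.559*r^3 + 2.6179*r^2 + 1.8358*r + 4.6031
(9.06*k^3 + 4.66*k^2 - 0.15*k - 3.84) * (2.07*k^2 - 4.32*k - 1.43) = 18.7542*k^5 - 29.493*k^4 - 33.3975*k^3 - 13.9646*k^2 + 16.8033*k + 5.4912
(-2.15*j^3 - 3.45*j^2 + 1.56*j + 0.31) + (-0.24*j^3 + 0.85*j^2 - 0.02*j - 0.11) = -2.39*j^3 - 2.6*j^2 + 1.54*j + 0.2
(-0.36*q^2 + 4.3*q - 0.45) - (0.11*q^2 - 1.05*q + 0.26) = -0.47*q^2 + 5.35*q - 0.71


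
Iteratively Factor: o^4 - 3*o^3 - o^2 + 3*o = (o)*(o^3 - 3*o^2 - o + 3) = o*(o - 1)*(o^2 - 2*o - 3) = o*(o - 1)*(o + 1)*(o - 3)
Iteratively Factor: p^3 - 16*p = (p)*(p^2 - 16) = p*(p + 4)*(p - 4)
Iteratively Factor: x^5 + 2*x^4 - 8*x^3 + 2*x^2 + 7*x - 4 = (x - 1)*(x^4 + 3*x^3 - 5*x^2 - 3*x + 4) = (x - 1)^2*(x^3 + 4*x^2 - x - 4) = (x - 1)^2*(x + 4)*(x^2 - 1) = (x - 1)^2*(x + 1)*(x + 4)*(x - 1)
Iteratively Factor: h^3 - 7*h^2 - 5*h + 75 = (h - 5)*(h^2 - 2*h - 15) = (h - 5)^2*(h + 3)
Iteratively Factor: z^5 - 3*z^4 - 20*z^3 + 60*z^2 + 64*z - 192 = (z - 2)*(z^4 - z^3 - 22*z^2 + 16*z + 96) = (z - 3)*(z - 2)*(z^3 + 2*z^2 - 16*z - 32) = (z - 3)*(z - 2)*(z + 4)*(z^2 - 2*z - 8) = (z - 3)*(z - 2)*(z + 2)*(z + 4)*(z - 4)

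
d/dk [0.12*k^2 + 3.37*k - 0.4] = 0.24*k + 3.37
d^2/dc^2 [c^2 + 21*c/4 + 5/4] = 2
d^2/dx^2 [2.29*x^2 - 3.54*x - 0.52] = 4.58000000000000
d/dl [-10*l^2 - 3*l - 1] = -20*l - 3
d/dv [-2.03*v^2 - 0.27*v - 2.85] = -4.06*v - 0.27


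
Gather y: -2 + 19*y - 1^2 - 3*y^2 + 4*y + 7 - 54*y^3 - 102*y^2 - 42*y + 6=-54*y^3 - 105*y^2 - 19*y + 10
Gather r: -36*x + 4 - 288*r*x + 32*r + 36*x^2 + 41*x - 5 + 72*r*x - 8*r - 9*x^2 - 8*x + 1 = r*(24 - 216*x) + 27*x^2 - 3*x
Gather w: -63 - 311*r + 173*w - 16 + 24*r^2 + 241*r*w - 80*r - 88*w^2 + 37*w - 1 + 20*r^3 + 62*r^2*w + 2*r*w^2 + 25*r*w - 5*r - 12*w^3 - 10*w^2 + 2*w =20*r^3 + 24*r^2 - 396*r - 12*w^3 + w^2*(2*r - 98) + w*(62*r^2 + 266*r + 212) - 80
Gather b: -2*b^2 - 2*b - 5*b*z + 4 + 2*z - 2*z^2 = -2*b^2 + b*(-5*z - 2) - 2*z^2 + 2*z + 4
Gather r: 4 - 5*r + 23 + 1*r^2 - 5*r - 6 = r^2 - 10*r + 21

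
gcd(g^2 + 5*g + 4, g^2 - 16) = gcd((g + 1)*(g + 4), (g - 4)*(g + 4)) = g + 4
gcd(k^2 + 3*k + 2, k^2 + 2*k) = k + 2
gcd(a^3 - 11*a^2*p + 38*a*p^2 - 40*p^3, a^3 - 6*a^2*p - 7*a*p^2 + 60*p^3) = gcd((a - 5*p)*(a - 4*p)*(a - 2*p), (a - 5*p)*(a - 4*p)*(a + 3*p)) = a^2 - 9*a*p + 20*p^2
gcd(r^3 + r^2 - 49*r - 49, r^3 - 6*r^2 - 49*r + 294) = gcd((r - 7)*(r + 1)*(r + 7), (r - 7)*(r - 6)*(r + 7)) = r^2 - 49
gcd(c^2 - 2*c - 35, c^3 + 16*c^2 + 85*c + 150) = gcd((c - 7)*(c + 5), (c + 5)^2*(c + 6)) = c + 5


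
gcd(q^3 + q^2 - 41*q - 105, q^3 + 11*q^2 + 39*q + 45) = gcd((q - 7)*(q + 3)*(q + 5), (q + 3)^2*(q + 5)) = q^2 + 8*q + 15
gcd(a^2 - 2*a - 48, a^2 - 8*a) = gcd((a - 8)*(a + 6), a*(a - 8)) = a - 8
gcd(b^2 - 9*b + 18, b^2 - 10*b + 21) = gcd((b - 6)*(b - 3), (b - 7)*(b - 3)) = b - 3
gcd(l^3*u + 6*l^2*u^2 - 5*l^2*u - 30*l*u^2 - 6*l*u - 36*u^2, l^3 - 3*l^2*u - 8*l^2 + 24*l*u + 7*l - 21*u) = 1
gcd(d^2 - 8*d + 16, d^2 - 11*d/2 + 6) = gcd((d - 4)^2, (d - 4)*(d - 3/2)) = d - 4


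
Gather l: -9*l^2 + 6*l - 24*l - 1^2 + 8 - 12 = -9*l^2 - 18*l - 5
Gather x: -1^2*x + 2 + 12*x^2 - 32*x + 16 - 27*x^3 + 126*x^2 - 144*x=-27*x^3 + 138*x^2 - 177*x + 18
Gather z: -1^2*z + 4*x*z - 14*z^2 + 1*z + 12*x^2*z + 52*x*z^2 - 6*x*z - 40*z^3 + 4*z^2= -40*z^3 + z^2*(52*x - 10) + z*(12*x^2 - 2*x)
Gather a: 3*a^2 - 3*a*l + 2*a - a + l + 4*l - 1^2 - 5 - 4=3*a^2 + a*(1 - 3*l) + 5*l - 10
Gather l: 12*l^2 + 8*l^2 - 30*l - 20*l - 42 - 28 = 20*l^2 - 50*l - 70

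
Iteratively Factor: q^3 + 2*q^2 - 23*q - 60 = (q - 5)*(q^2 + 7*q + 12) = (q - 5)*(q + 4)*(q + 3)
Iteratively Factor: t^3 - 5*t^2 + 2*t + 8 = (t + 1)*(t^2 - 6*t + 8) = (t - 2)*(t + 1)*(t - 4)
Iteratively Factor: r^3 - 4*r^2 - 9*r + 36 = (r - 4)*(r^2 - 9) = (r - 4)*(r + 3)*(r - 3)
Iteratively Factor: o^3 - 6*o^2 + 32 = (o - 4)*(o^2 - 2*o - 8) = (o - 4)*(o + 2)*(o - 4)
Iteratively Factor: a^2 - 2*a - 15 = (a - 5)*(a + 3)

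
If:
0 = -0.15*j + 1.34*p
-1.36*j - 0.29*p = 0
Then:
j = 0.00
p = 0.00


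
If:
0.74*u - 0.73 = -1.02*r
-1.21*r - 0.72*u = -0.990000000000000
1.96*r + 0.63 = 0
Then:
No Solution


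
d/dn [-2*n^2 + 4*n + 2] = 4 - 4*n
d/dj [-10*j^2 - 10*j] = -20*j - 10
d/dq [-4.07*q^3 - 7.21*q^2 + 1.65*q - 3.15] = -12.21*q^2 - 14.42*q + 1.65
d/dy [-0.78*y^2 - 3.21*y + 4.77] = -1.56*y - 3.21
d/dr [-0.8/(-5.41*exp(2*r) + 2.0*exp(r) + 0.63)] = (1.6 - 8.656*exp(r))*exp(r)/(-5.41*exp(2*r) + 2.0*exp(r) + 0.63)^2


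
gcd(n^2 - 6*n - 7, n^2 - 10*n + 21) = n - 7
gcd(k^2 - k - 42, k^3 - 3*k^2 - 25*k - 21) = k - 7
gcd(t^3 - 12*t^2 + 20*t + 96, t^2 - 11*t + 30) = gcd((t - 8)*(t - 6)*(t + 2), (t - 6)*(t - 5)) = t - 6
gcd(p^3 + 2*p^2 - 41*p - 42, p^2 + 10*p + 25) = 1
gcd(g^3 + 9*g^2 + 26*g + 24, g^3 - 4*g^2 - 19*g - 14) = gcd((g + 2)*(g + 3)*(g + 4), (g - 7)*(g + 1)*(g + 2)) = g + 2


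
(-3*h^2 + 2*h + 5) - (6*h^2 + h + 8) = -9*h^2 + h - 3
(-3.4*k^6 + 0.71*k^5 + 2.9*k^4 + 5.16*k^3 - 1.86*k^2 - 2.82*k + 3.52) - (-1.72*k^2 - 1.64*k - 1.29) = -3.4*k^6 + 0.71*k^5 + 2.9*k^4 + 5.16*k^3 - 0.14*k^2 - 1.18*k + 4.81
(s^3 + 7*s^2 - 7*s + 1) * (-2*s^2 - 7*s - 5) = -2*s^5 - 21*s^4 - 40*s^3 + 12*s^2 + 28*s - 5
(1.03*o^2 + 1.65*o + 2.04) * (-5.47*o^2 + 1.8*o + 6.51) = -5.6341*o^4 - 7.1715*o^3 - 1.4835*o^2 + 14.4135*o + 13.2804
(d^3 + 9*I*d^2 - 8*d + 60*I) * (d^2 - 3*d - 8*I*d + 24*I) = d^5 - 3*d^4 + I*d^4 + 64*d^3 - 3*I*d^3 - 192*d^2 + 124*I*d^2 + 480*d - 372*I*d - 1440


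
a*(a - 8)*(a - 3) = a^3 - 11*a^2 + 24*a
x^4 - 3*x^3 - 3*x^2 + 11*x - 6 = (x - 3)*(x - 1)^2*(x + 2)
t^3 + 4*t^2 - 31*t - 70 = (t - 5)*(t + 2)*(t + 7)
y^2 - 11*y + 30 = (y - 6)*(y - 5)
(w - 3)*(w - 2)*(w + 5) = w^3 - 19*w + 30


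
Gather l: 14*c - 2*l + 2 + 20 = 14*c - 2*l + 22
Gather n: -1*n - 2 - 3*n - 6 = -4*n - 8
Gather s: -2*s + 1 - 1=-2*s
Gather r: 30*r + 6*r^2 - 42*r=6*r^2 - 12*r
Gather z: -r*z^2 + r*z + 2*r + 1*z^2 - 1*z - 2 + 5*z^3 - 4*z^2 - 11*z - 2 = 2*r + 5*z^3 + z^2*(-r - 3) + z*(r - 12) - 4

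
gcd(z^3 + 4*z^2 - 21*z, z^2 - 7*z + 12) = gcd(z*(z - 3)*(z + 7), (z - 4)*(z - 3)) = z - 3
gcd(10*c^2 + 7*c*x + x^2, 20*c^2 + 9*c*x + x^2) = 5*c + x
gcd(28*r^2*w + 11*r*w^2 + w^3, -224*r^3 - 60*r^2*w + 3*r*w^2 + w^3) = 28*r^2 + 11*r*w + w^2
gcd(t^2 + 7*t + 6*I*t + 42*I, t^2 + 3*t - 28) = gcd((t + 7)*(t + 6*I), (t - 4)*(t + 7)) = t + 7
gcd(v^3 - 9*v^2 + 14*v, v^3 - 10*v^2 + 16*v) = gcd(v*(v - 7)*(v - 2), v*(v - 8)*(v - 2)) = v^2 - 2*v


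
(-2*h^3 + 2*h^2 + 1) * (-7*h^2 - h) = 14*h^5 - 12*h^4 - 2*h^3 - 7*h^2 - h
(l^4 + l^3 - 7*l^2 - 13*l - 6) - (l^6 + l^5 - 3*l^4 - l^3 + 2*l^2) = -l^6 - l^5 + 4*l^4 + 2*l^3 - 9*l^2 - 13*l - 6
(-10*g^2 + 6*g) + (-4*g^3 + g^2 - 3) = -4*g^3 - 9*g^2 + 6*g - 3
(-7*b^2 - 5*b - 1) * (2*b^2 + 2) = -14*b^4 - 10*b^3 - 16*b^2 - 10*b - 2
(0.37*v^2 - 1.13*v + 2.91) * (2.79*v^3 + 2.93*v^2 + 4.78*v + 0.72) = 1.0323*v^5 - 2.0686*v^4 + 6.5766*v^3 + 3.3913*v^2 + 13.0962*v + 2.0952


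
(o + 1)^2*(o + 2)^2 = o^4 + 6*o^3 + 13*o^2 + 12*o + 4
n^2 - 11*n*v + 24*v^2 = (n - 8*v)*(n - 3*v)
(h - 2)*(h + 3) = h^2 + h - 6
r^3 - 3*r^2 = r^2*(r - 3)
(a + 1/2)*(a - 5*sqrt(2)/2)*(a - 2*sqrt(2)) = a^3 - 9*sqrt(2)*a^2/2 + a^2/2 - 9*sqrt(2)*a/4 + 10*a + 5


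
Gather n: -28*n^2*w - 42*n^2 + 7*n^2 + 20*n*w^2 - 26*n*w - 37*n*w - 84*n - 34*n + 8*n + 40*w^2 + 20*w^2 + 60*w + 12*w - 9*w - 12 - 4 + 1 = n^2*(-28*w - 35) + n*(20*w^2 - 63*w - 110) + 60*w^2 + 63*w - 15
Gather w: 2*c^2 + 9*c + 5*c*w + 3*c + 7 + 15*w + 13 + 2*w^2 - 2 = 2*c^2 + 12*c + 2*w^2 + w*(5*c + 15) + 18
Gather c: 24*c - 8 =24*c - 8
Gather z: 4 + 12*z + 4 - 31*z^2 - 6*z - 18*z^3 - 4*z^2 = -18*z^3 - 35*z^2 + 6*z + 8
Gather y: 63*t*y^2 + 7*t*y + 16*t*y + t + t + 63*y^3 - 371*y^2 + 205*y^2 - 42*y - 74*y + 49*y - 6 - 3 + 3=2*t + 63*y^3 + y^2*(63*t - 166) + y*(23*t - 67) - 6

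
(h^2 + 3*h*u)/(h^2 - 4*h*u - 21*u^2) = h/(h - 7*u)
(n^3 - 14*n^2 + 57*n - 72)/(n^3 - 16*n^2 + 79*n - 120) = (n - 3)/(n - 5)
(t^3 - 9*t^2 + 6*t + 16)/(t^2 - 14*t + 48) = (t^2 - t - 2)/(t - 6)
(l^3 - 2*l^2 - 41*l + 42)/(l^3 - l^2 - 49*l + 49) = (l + 6)/(l + 7)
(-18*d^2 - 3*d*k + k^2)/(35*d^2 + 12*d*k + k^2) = (-18*d^2 - 3*d*k + k^2)/(35*d^2 + 12*d*k + k^2)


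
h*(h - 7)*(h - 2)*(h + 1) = h^4 - 8*h^3 + 5*h^2 + 14*h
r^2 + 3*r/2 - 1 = (r - 1/2)*(r + 2)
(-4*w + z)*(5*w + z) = -20*w^2 + w*z + z^2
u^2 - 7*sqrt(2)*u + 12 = (u - 6*sqrt(2))*(u - sqrt(2))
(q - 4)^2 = q^2 - 8*q + 16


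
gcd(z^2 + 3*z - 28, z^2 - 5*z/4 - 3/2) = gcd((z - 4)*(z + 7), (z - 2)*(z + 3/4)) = 1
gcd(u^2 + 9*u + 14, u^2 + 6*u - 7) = u + 7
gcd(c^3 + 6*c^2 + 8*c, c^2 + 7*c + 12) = c + 4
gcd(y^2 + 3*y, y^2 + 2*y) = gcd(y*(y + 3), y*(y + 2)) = y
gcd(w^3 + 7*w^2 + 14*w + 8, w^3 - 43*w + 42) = 1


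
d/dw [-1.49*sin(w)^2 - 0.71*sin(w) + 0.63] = -(2.98*sin(w) + 0.71)*cos(w)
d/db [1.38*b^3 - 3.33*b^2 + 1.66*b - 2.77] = 4.14*b^2 - 6.66*b + 1.66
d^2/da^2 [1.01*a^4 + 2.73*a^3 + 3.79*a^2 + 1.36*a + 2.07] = 12.12*a^2 + 16.38*a + 7.58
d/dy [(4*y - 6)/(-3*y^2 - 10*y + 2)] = 4*(3*y^2 - 9*y - 13)/(9*y^4 + 60*y^3 + 88*y^2 - 40*y + 4)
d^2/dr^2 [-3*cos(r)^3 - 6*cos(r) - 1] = 3*(5 - 9*sin(r)^2)*cos(r)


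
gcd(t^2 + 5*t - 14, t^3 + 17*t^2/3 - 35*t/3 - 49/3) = t + 7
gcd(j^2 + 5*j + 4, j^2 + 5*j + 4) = j^2 + 5*j + 4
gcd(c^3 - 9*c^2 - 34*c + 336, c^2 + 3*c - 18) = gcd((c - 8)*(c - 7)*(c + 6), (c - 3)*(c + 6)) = c + 6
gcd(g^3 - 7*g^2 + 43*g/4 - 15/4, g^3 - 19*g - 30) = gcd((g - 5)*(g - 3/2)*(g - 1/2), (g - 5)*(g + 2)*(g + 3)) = g - 5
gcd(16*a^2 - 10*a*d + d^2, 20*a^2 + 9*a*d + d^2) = 1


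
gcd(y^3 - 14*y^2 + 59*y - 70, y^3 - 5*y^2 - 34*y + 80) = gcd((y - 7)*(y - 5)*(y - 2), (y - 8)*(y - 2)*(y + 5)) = y - 2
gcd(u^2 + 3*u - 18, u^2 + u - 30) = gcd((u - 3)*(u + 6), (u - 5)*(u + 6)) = u + 6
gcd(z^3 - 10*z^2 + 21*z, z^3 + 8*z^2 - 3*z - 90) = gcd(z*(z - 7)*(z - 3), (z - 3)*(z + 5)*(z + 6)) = z - 3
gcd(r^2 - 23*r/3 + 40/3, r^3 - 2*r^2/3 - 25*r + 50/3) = r - 5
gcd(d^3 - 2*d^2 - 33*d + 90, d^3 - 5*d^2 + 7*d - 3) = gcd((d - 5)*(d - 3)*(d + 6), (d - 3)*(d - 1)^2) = d - 3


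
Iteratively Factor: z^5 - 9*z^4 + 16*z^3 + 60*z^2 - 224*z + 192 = (z - 2)*(z^4 - 7*z^3 + 2*z^2 + 64*z - 96) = (z - 2)^2*(z^3 - 5*z^2 - 8*z + 48) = (z - 2)^2*(z + 3)*(z^2 - 8*z + 16) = (z - 4)*(z - 2)^2*(z + 3)*(z - 4)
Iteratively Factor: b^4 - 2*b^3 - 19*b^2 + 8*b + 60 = (b + 2)*(b^3 - 4*b^2 - 11*b + 30) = (b - 2)*(b + 2)*(b^2 - 2*b - 15) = (b - 2)*(b + 2)*(b + 3)*(b - 5)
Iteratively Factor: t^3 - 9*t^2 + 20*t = (t)*(t^2 - 9*t + 20) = t*(t - 4)*(t - 5)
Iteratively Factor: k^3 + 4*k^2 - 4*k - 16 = (k + 4)*(k^2 - 4) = (k - 2)*(k + 4)*(k + 2)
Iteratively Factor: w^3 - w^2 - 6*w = (w)*(w^2 - w - 6) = w*(w - 3)*(w + 2)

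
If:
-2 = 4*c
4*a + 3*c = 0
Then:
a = 3/8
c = -1/2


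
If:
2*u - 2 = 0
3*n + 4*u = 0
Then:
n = -4/3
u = 1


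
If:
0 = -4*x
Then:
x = 0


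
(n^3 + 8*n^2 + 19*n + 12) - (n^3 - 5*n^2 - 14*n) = 13*n^2 + 33*n + 12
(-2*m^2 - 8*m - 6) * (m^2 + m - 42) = -2*m^4 - 10*m^3 + 70*m^2 + 330*m + 252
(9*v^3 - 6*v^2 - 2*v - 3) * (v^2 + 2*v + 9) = 9*v^5 + 12*v^4 + 67*v^3 - 61*v^2 - 24*v - 27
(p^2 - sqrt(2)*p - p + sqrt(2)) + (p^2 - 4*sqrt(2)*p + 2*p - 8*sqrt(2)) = 2*p^2 - 5*sqrt(2)*p + p - 7*sqrt(2)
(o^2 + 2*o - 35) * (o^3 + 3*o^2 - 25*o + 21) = o^5 + 5*o^4 - 54*o^3 - 134*o^2 + 917*o - 735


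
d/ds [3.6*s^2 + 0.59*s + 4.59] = 7.2*s + 0.59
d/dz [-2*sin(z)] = -2*cos(z)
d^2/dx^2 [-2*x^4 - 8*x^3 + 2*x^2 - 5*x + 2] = -24*x^2 - 48*x + 4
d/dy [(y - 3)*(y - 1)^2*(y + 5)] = 4*y^3 - 36*y + 32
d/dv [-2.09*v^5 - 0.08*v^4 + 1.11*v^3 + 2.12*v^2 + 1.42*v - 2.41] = -10.45*v^4 - 0.32*v^3 + 3.33*v^2 + 4.24*v + 1.42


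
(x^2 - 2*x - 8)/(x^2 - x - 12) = (x + 2)/(x + 3)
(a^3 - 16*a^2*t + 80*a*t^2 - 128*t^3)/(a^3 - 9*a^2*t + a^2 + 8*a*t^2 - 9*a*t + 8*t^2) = (-a^2 + 8*a*t - 16*t^2)/(-a^2 + a*t - a + t)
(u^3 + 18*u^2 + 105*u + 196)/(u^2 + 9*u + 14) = (u^2 + 11*u + 28)/(u + 2)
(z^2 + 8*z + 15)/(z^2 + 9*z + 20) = (z + 3)/(z + 4)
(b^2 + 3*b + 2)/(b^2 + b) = (b + 2)/b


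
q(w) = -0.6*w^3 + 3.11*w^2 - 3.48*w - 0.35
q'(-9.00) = -205.26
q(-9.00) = 720.28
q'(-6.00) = -105.60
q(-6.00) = 262.09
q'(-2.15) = -25.17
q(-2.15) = 27.47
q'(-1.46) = -16.40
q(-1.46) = 13.23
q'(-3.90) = -55.12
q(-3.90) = 96.12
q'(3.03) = -1.16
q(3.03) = 0.97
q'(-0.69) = -8.63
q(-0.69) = 3.73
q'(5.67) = -26.08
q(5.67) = -29.47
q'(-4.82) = -75.28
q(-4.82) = 155.86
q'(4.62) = -13.16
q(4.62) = -9.21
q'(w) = -1.8*w^2 + 6.22*w - 3.48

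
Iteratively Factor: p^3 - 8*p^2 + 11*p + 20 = (p - 5)*(p^2 - 3*p - 4) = (p - 5)*(p + 1)*(p - 4)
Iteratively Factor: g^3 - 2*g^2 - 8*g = (g + 2)*(g^2 - 4*g) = (g - 4)*(g + 2)*(g)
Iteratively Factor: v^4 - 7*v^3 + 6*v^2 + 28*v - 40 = (v - 5)*(v^3 - 2*v^2 - 4*v + 8) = (v - 5)*(v - 2)*(v^2 - 4) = (v - 5)*(v - 2)*(v + 2)*(v - 2)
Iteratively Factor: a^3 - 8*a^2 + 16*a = (a - 4)*(a^2 - 4*a) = (a - 4)^2*(a)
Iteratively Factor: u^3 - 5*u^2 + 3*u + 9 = (u - 3)*(u^2 - 2*u - 3) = (u - 3)^2*(u + 1)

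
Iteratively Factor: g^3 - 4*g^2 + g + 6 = (g + 1)*(g^2 - 5*g + 6) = (g - 2)*(g + 1)*(g - 3)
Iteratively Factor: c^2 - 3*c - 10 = (c - 5)*(c + 2)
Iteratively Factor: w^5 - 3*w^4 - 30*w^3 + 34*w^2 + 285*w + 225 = (w + 1)*(w^4 - 4*w^3 - 26*w^2 + 60*w + 225) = (w + 1)*(w + 3)*(w^3 - 7*w^2 - 5*w + 75) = (w - 5)*(w + 1)*(w + 3)*(w^2 - 2*w - 15) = (w - 5)^2*(w + 1)*(w + 3)*(w + 3)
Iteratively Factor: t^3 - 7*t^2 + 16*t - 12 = (t - 2)*(t^2 - 5*t + 6) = (t - 3)*(t - 2)*(t - 2)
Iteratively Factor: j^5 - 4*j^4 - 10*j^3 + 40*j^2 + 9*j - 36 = (j - 3)*(j^4 - j^3 - 13*j^2 + j + 12) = (j - 3)*(j + 1)*(j^3 - 2*j^2 - 11*j + 12) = (j - 3)*(j + 1)*(j + 3)*(j^2 - 5*j + 4) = (j - 4)*(j - 3)*(j + 1)*(j + 3)*(j - 1)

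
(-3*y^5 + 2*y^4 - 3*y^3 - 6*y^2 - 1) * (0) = 0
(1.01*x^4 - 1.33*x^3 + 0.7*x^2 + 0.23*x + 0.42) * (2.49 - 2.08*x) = -2.1008*x^5 + 5.2813*x^4 - 4.7677*x^3 + 1.2646*x^2 - 0.3009*x + 1.0458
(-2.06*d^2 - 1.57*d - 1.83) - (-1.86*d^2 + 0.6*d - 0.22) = -0.2*d^2 - 2.17*d - 1.61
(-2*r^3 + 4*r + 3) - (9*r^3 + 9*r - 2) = -11*r^3 - 5*r + 5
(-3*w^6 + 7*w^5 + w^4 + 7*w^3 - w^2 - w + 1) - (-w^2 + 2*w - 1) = -3*w^6 + 7*w^5 + w^4 + 7*w^3 - 3*w + 2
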